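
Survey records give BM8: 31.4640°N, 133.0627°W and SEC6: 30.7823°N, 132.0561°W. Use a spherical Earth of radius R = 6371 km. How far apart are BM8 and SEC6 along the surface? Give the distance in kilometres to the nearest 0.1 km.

Δφ = -0.6817°,  Δλ = 1.0066°
a = sin²(Δφ/2) + cos φ₁ cos φ₂ sin²(Δλ/2) = 0.000092
c = 2·arcsin(√a) = 0.019177 rad = 1.0987°
d = R·c = 6371 × 0.019177 = 122.2 km

122.2 km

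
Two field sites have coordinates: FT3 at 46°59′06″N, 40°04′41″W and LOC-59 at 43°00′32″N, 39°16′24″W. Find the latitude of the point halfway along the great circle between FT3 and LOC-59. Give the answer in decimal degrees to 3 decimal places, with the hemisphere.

FT3: φ = +46.98500°, λ = -40.07806°
LOC-59: φ = +43.00889°, λ = -39.27333°
Bx = cos φ₂ cos Δλ = 0.731176,  By = cos φ₂ sin Δλ = 0.010270
φₘ = atan2(sin φ₁ + sin φ₂, √((cos φ₁ + Bx)² + By²)) = 44.99765°
λₘ = λ₁ + atan2(By, cos φ₁ + Bx) = -39.66173°

44.998°N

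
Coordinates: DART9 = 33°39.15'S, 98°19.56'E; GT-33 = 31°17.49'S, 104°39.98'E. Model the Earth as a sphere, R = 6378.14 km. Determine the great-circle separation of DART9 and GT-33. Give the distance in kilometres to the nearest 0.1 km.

DART9: φ = -33.65250°, λ = +98.32600°
GT-33: φ = -31.29150°, λ = +104.66633°
Δφ = 2.3610°,  Δλ = 6.3403°
a = sin²(Δφ/2) + cos φ₁ cos φ₂ sin²(Δλ/2) = 0.002600
c = 2·arcsin(√a) = 0.102022 rad = 5.8454°
d = R·c = 6378.14 × 0.102022 = 650.7 km

650.7 km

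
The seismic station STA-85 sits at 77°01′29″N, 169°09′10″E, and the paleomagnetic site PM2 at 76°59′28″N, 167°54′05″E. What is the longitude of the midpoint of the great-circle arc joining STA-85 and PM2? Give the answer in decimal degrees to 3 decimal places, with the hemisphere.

168.526°E

STA-85: φ = +77.02472°, λ = +169.15278°
PM2: φ = +76.99111°, λ = +167.90139°
Bx = cos φ₂ cos Δλ = 0.225049,  By = cos φ₂ sin Δλ = -0.004916
φₘ = atan2(sin φ₁ + sin φ₂, √((cos φ₁ + Bx)² + By²)) = 77.00867°
λₘ = λ₁ + atan2(By, cos φ₁ + Bx) = 168.52629°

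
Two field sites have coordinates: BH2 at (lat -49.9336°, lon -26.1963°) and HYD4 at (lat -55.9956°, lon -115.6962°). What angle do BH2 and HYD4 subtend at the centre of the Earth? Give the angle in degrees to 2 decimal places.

50.39°

Δφ = -6.0620°,  Δλ = -89.4999°
a = sin²(Δφ/2) + cos φ₁ cos φ₂ sin²(Δλ/2) = 0.181215
c = 2·arcsin(√a) = 0.879455 rad = 50.3891°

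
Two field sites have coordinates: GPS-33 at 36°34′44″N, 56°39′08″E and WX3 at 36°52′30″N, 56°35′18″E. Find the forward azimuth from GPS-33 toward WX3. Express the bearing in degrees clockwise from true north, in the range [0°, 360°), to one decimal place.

GPS-33: φ = +36.57889°, λ = +56.65222°
WX3: φ = +36.87500°, λ = +56.58833°
Δλ = -0.0639°
y = sin Δλ · cos φ₂ = -0.000892
x = cos φ₁ sin φ₂ − sin φ₁ cos φ₂ cos Δλ = 0.005168
θ = atan2(y, x) = -9.7921° → 350.2079° (mod 360°)

350.2°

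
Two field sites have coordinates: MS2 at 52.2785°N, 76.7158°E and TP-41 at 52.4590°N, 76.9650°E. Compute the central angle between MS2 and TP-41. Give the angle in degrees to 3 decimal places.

Δφ = 0.1805°,  Δλ = 0.2492°
a = sin²(Δφ/2) + cos φ₁ cos φ₂ sin²(Δλ/2) = 0.000004
c = 2·arcsin(√a) = 0.004120 rad = 0.2361°

0.236°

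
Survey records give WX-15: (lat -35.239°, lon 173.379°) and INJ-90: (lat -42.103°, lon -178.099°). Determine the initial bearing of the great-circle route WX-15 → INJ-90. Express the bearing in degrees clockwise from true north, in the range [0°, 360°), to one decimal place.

Δλ = 8.5220°
y = sin Δλ · cos φ₂ = 0.109948
x = cos φ₁ sin φ₂ − sin φ₁ cos φ₂ cos Δλ = -0.124240
θ = atan2(y, x) = 138.4923° → 138.4923° (mod 360°)

138.5°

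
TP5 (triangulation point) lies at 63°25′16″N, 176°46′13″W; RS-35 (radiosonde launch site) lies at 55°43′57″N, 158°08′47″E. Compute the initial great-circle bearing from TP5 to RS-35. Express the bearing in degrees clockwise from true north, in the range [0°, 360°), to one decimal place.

250.1°

TP5: φ = +63.42111°, λ = -176.77028°
RS-35: φ = +55.73250°, λ = +158.14639°
Δλ = -25.0833°
y = sin Δλ · cos φ₂ = -0.238700
x = cos φ₁ sin φ₂ − sin φ₁ cos φ₂ cos Δλ = -0.086300
θ = atan2(y, x) = -109.8771° → 250.1229° (mod 360°)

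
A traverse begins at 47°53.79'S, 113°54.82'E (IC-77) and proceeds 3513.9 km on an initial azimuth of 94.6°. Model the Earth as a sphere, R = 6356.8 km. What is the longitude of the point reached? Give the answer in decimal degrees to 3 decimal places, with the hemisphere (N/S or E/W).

158.050°E

IC-77: φ = -47.89650°, λ = +113.91367°
δ = d/R = 3513.9/6356.8 = 0.552778 rad
φ₂ = arcsin(sin φ₁ cos δ + cos φ₁ sin δ cos θ)
   = arcsin(-0.74193·0.85107 + 0.67047·0.52505·-0.08020) = -41.27476°
λ₂ = λ₁ + atan2(sin θ sin δ cos φ₁, cos δ − sin φ₁ sin φ₂) = 158.05038°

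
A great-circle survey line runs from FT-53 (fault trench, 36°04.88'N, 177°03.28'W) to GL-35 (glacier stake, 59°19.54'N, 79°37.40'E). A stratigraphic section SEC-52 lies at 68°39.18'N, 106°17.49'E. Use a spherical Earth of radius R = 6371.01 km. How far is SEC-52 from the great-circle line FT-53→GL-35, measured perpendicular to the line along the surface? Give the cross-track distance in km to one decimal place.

FT-53: φ = +36.08133°, λ = -177.05467°
GL-35: φ = +59.32567°, λ = +79.62333°
SEC-52: φ = +68.65300°, λ = +106.29150°
δ₁₃ = central angle FT-53→SEC-52 = 0.906586 rad  (haversine)
θ₁₃ = bearing FT-53→SEC-52 = 333.268°,  θ₁₂ = bearing FT-53→GL-35 = 326.996°
dₓₜ = R·arcsin(sin δ₁₃ · sin(θ₁₃ − θ₁₂)) = 6371.01·arcsin(0.78740·sin(6.272°)) = 548.715 km
|dₓₜ| = 548.715 km

548.7 km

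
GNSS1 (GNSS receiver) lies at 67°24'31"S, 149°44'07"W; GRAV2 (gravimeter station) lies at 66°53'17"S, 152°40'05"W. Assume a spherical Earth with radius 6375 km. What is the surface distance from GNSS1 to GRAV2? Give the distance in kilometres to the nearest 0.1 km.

139.3 km

GNSS1: φ = -67.40861°, λ = -149.73528°
GRAV2: φ = -66.88806°, λ = -152.66806°
Δφ = 0.5206°,  Δλ = -2.9328°
a = sin²(Δφ/2) + cos φ₁ cos φ₂ sin²(Δλ/2) = 0.000119
c = 2·arcsin(√a) = 0.021853 rad = 1.2521°
d = R·c = 6375 × 0.021853 = 139.3 km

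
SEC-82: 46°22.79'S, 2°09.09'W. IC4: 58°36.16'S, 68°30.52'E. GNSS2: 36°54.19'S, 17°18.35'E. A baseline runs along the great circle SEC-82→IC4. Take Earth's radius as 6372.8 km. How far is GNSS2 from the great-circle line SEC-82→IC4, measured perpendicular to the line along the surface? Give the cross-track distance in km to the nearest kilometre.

1799 km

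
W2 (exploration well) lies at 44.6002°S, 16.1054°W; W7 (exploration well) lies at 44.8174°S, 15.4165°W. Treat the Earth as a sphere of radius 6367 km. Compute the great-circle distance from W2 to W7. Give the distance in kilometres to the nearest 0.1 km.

59.5 km

Δφ = -0.2172°,  Δλ = 0.6889°
a = sin²(Δφ/2) + cos φ₁ cos φ₂ sin²(Δλ/2) = 0.000022
c = 2·arcsin(√a) = 0.009348 rad = 0.5356°
d = R·c = 6367 × 0.009348 = 59.5 km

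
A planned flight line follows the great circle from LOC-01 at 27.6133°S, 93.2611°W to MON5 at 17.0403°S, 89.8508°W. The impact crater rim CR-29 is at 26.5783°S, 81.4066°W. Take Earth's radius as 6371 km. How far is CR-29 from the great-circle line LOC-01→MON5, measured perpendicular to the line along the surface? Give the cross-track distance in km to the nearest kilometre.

1106 km

δ₁₃ = central angle LOC-01→CR-29 = 0.185003 rad  (haversine)
θ₁₃ = bearing LOC-01→CR-29 = 87.126°,  θ₁₂ = bearing LOC-01→MON5 = 17.291°
dₓₜ = R·arcsin(sin δ₁₃ · sin(θ₁₃ − θ₁₂)) = 6371·arcsin(0.18395·sin(69.835°)) = 1105.651 km
|dₓₜ| = 1105.651 km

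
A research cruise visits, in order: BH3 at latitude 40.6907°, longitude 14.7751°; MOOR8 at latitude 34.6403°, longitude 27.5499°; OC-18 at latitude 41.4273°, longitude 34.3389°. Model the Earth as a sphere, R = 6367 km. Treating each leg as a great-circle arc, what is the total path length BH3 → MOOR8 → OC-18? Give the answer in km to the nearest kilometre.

2267 km

BH3→MOOR8: c = 0.205360 rad, d = 1307.53 km
MOOR8→OC-18: c = 0.150696 rad, d = 959.48 km
Total = 1307.53 + 959.48 = 2267.01 km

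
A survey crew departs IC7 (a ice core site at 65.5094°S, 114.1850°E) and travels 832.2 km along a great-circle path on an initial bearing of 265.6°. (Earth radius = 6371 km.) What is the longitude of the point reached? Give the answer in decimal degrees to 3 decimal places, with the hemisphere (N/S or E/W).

δ = d/R = 832.2/6371 = 0.130623 rad
φ₂ = arcsin(sin φ₁ cos δ + cos φ₁ sin δ cos θ)
   = arcsin(-0.91003·0.99148 + 0.41454·0.13025·-0.07672) = -65.01510°
λ₂ = λ₁ + atan2(sin θ sin δ cos φ₁, cos δ − sin φ₁ sin φ₂) = 96.27830°

96.278°E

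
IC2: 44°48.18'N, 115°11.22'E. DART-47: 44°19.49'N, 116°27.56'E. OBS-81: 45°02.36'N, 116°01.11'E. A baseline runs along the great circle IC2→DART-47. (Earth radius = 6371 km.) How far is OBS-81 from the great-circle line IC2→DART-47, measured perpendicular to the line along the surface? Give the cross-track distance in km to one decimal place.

IC2: φ = +44.80300°, λ = +115.18700°
DART-47: φ = +44.32483°, λ = +116.45933°
OBS-81: φ = +45.03933°, λ = +116.01850°
δ₁₃ = central angle IC2→OBS-81 = 0.011073 rad  (haversine)
θ₁₃ = bearing IC2→OBS-81 = 67.836°,  θ₁₂ = bearing IC2→DART-47 = 117.364°
dₓₜ = R·arcsin(sin δ₁₃ · sin(θ₁₃ − θ₁₂)) = 6371·arcsin(0.01107·sin(-49.528°)) = -53.664 km
|dₓₜ| = 53.664 km

53.7 km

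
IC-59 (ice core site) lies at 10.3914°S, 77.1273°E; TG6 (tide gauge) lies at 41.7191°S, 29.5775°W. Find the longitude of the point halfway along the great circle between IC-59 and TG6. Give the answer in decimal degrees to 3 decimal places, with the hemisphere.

Bx = cos φ₂ cos Δλ = -0.214550,  By = cos φ₂ sin Δλ = -0.714916
φₘ = atan2(sin φ₁ + sin φ₂, √((cos φ₁ + Bx)² + By²)) = -38.85344°
λₘ = λ₁ + atan2(By, cos φ₁ + Bx) = 34.21639°

34.216°E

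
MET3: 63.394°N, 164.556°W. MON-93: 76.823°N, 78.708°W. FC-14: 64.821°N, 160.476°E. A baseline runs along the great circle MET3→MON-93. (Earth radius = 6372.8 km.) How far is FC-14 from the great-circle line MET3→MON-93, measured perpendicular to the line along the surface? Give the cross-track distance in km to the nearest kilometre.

1670 km

δ₁₃ = central angle MET3→FC-14 = 0.264235 rad  (haversine)
θ₁₃ = bearing MET3→FC-14 = 290.995°,  θ₁₂ = bearing MET3→MON-93 = 28.354°
dₓₜ = R·arcsin(sin δ₁₃ · sin(θ₁₃ − θ₁₂)) = 6372.8·arcsin(0.26117·sin(262.641°)) = -1669.722 km
|dₓₜ| = 1669.722 km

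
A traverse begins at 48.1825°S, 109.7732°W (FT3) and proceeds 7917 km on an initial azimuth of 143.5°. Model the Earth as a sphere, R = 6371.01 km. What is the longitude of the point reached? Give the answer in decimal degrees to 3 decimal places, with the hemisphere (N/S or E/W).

12.255°E

δ = d/R = 7917/6371.01 = 1.242660 rad
φ₂ = arcsin(sin φ₁ cos δ + cos φ₁ sin δ cos θ)
   = arcsin(-0.74527·0.32228 + 0.66676·0.94664·-0.80386) = -48.38016°
λ₂ = λ₁ + atan2(sin θ sin δ cos φ₁, cos δ − sin φ₁ sin φ₂) = 12.25530°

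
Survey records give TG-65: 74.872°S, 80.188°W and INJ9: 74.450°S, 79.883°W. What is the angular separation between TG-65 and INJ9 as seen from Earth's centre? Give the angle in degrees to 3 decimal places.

0.430°

Δφ = 0.4220°,  Δλ = 0.3050°
a = sin²(Δφ/2) + cos φ₁ cos φ₂ sin²(Δλ/2) = 0.000014
c = 2·arcsin(√a) = 0.007499 rad = 0.4296°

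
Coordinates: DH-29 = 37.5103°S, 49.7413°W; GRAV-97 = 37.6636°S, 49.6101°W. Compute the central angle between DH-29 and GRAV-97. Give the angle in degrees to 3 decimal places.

0.185°

Δφ = -0.1533°,  Δλ = 0.1312°
a = sin²(Δφ/2) + cos φ₁ cos φ₂ sin²(Δλ/2) = 0.000003
c = 2·arcsin(√a) = 0.003233 rad = 0.1852°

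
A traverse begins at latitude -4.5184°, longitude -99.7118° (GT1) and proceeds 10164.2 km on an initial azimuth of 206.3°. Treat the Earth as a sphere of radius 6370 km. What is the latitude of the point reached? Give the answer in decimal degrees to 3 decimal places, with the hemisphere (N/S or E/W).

δ = d/R = 10164.2/6370 = 1.595636 rad
φ₂ = arcsin(sin φ₁ cos δ + cos φ₁ sin δ cos θ)
   = arcsin(-0.07878·-0.02484 + 0.99689·0.99969·-0.89649) = -63.05829°
λ₂ = λ₁ + atan2(sin θ sin δ cos φ₁, cos δ − sin φ₁ sin φ₂) = 158.13806°

63.058°S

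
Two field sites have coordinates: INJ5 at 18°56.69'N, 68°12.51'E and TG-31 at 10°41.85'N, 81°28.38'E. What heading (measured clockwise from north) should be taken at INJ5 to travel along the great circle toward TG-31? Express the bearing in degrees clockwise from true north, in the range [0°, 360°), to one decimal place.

120.9°

INJ5: φ = +18.94483°, λ = +68.20850°
TG-31: φ = +10.69750°, λ = +81.47300°
Δλ = 13.2645°
y = sin Δλ · cos φ₂ = 0.225459
x = cos φ₁ sin φ₂ − sin φ₁ cos φ₂ cos Δλ = -0.134936
θ = atan2(y, x) = 120.9002° → 120.9002° (mod 360°)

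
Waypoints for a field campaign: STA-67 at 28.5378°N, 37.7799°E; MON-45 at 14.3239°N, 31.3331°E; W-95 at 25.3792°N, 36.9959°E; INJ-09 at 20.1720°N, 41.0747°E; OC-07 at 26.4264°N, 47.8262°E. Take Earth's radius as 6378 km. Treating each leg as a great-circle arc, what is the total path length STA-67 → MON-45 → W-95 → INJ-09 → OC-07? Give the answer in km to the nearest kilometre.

4777 km

STA-67→MON-45: c = 0.269127 rad, d = 1716.49 km
MON-45→W-95: c = 0.214088 rad, d = 1365.46 km
W-95→INJ-09: c = 0.112086 rad, d = 714.88 km
INJ-09→OC-07: c = 0.153651 rad, d = 979.99 km
Total = 1716.49 + 1365.46 + 714.88 + 979.99 = 4776.82 km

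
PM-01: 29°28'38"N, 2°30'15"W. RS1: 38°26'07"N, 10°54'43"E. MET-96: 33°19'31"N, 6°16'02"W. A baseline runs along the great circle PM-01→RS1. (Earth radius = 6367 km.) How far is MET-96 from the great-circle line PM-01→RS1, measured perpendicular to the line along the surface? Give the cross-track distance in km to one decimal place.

555.8 km

PM-01: φ = +29.47722°, λ = -2.50417°
RS1: φ = +38.43528°, λ = +10.91194°
MET-96: φ = +33.32528°, λ = -6.26722°
δ₁₃ = central angle PM-01→MET-96 = 0.087466 rad  (haversine)
θ₁₃ = bearing PM-01→MET-96 = 321.114°,  θ₁₂ = bearing PM-01→RS1 = 47.553°
dₓₜ = R·arcsin(sin δ₁₃ · sin(θ₁₃ − θ₁₂)) = 6367·arcsin(0.08735·sin(273.562°)) = -555.821 km
|dₓₜ| = 555.821 km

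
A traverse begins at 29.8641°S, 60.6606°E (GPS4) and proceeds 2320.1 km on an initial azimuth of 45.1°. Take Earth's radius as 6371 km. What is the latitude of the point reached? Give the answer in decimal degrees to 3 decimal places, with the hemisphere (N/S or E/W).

δ = d/R = 2320.1/6371 = 0.364166 rad
φ₂ = arcsin(sin φ₁ cos δ + cos φ₁ sin δ cos θ)
   = arcsin(-0.49794·0.93442 + 0.86721·0.35617·0.70587) = -14.31571°
λ₂ = λ₁ + atan2(sin θ sin δ cos φ₁, cos δ − sin φ₁ sin φ₂) = 75.75288°

14.316°S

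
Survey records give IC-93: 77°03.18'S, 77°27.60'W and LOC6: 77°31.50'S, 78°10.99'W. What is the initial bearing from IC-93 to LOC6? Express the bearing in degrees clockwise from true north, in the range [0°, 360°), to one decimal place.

IC-93: φ = -77.05300°, λ = -77.46000°
LOC6: φ = -77.52500°, λ = -78.18317°
Δλ = -0.7232°
y = sin Δλ · cos φ₂ = -0.002726
x = cos φ₁ sin φ₂ − sin φ₁ cos φ₂ cos Δλ = -0.008255
θ = atan2(y, x) = -161.7224° → 198.2776° (mod 360°)

198.3°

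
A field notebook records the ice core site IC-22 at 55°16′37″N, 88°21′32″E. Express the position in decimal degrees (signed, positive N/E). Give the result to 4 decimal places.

lat: 55.2769° N → +55.2769°
lon: 88.3589° E → +88.3589°

+55.2769°, +88.3589°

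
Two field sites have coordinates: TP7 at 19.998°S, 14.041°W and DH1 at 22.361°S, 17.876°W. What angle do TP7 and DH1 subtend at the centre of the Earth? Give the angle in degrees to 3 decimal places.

4.286°

Δφ = -2.3630°,  Δλ = -3.8350°
a = sin²(Δφ/2) + cos φ₁ cos φ₂ sin²(Δλ/2) = 0.001398
c = 2·arcsin(√a) = 0.074801 rad = 4.2858°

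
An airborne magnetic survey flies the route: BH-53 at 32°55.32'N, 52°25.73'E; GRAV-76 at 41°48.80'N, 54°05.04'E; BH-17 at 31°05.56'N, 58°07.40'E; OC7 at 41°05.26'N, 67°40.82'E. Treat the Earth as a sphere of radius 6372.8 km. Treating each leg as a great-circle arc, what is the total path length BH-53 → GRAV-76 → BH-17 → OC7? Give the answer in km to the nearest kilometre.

3648 km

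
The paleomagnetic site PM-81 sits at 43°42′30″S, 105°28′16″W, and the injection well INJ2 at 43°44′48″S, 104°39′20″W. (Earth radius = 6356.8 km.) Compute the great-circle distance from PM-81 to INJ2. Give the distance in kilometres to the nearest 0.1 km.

PM-81: φ = -43.70833°, λ = -105.47111°
INJ2: φ = -43.74667°, λ = -104.65556°
Δφ = -0.0383°,  Δλ = 0.8156°
a = sin²(Δφ/2) + cos φ₁ cos φ₂ sin²(Δλ/2) = 0.000027
c = 2·arcsin(√a) = 0.010308 rad = 0.5906°
d = R·c = 6356.8 × 0.010308 = 65.5 km

65.5 km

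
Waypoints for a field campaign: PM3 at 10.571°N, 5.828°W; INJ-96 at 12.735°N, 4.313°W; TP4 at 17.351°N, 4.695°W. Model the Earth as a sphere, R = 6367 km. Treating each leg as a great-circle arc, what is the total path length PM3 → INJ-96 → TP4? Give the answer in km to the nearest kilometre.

PM3→INJ-96: c = 0.045793 rad, d = 291.57 km
INJ-96→TP4: c = 0.080821 rad, d = 514.59 km
Total = 291.57 + 514.59 = 806.15 km

806 km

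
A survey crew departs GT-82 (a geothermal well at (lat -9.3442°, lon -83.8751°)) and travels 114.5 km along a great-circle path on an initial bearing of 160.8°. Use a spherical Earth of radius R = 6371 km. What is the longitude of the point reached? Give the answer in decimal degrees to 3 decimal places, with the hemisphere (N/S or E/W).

δ = d/R = 114.5/6371 = 0.017972 rad
φ₂ = arcsin(sin φ₁ cos δ + cos φ₁ sin δ cos θ)
   = arcsin(-0.16237·0.99984 + 0.98673·0.01797·-0.94438) = -10.31648°
λ₂ = λ₁ + atan2(sin θ sin δ cos φ₁, cos δ − sin φ₁ sin φ₂) = -83.53091°

83.531°W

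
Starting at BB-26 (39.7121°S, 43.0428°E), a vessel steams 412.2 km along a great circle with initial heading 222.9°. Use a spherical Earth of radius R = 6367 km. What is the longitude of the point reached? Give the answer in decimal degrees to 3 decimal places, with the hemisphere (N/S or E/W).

δ = d/R = 412.2/6367 = 0.064740 rad
φ₂ = arcsin(sin φ₁ cos δ + cos φ₁ sin δ cos θ)
   = arcsin(-0.63893·0.99791 + 0.76926·0.06469·-0.73254) = -42.38031°
λ₂ = λ₁ + atan2(sin θ sin δ cos φ₁, cos δ − sin φ₁ sin φ₂) = 39.62491°

39.625°E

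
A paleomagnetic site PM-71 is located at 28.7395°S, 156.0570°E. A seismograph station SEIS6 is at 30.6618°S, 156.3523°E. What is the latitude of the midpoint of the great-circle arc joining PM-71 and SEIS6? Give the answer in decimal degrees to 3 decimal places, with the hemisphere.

29.701°S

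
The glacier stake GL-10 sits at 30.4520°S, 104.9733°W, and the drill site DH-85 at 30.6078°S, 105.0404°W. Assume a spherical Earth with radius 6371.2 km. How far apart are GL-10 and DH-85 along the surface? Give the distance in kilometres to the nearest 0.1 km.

18.5 km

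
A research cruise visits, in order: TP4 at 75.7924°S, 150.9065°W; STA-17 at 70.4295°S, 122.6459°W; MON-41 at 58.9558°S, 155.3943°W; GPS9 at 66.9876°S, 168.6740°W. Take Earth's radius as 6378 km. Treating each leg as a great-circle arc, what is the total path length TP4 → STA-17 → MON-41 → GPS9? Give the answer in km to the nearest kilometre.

4161 km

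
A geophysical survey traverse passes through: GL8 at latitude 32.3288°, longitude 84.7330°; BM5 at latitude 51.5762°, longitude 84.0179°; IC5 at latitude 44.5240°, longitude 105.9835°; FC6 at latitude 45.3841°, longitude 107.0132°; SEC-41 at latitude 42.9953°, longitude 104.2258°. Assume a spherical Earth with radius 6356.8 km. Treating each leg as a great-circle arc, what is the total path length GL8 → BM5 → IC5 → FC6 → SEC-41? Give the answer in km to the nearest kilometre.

GL8→BM5: c = 0.336055 rad, d = 2136.23 km
BM5→IC5: c = 0.282826 rad, d = 1797.87 km
IC5→FC6: c = 0.019674 rad, d = 125.07 km
FC6→SEC-41: c = 0.054354 rad, d = 345.51 km
Total = 2136.23 + 1797.87 + 125.07 + 345.51 = 4404.68 km

4405 km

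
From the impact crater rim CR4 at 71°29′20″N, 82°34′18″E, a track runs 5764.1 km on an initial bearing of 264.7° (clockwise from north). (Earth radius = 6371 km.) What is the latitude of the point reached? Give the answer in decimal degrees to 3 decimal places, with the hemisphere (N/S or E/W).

34.254°N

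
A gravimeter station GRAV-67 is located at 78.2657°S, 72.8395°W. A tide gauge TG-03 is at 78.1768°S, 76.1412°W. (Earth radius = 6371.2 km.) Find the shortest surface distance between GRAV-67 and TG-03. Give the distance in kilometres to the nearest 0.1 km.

75.6 km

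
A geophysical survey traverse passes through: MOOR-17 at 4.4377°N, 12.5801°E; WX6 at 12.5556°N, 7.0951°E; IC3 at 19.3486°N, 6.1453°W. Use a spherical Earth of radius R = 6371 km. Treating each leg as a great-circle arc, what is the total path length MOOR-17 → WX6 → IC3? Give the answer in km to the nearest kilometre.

MOOR-17→WX6: c = 0.170360 rad, d = 1085.37 km
WX6→IC3: c = 0.251667 rad, d = 1603.37 km
Total = 1085.37 + 1603.37 = 2688.73 km

2689 km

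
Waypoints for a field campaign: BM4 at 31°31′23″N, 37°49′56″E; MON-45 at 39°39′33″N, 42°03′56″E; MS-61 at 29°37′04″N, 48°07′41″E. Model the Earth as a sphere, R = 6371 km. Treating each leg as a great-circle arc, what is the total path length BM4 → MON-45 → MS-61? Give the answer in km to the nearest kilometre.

2228 km

BM4: φ = +31.52306°, λ = +37.83222°
MON-45: φ = +39.65917°, λ = +42.06556°
MS-61: φ = +29.61778°, λ = +48.12806°
BM4→MON-45: c = 0.154138 rad, d = 982.01 km
MON-45→MS-61: c = 0.195560 rad, d = 1245.91 km
Total = 982.01 + 1245.91 = 2227.93 km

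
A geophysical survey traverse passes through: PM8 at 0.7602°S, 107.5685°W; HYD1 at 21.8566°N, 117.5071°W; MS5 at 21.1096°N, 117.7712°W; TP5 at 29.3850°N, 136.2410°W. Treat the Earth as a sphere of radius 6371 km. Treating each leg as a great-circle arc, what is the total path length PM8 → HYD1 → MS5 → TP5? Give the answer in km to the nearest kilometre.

PM8→HYD1: c = 0.429508 rad, d = 2736.40 km
HYD1→MS5: c = 0.013725 rad, d = 87.44 km
MS5→TP5: c = 0.324791 rad, d = 2069.24 km
Total = 2736.40 + 87.44 + 2069.24 = 4893.08 km

4893 km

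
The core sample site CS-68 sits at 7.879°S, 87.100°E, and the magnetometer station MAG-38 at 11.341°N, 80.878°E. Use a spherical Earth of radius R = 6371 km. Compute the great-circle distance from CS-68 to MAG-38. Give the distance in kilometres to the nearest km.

2245 km

Δφ = 19.2200°,  Δλ = -6.2220°
a = sin²(Δφ/2) + cos φ₁ cos φ₂ sin²(Δλ/2) = 0.030730
c = 2·arcsin(√a) = 0.352419 rad = 20.1921°
d = R·c = 6371 × 0.352419 = 2245.3 km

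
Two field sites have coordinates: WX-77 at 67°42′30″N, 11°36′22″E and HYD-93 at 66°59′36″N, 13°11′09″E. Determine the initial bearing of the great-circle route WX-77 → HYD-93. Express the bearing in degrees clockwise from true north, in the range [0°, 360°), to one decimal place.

WX-77: φ = +67.70833°, λ = +11.60611°
HYD-93: φ = +66.99333°, λ = +13.18583°
Δλ = 1.5797°
y = sin Δλ · cos φ₂ = 0.010775
x = cos φ₁ sin φ₂ − sin φ₁ cos φ₂ cos Δλ = -0.012341
θ = atan2(y, x) = 138.8775° → 138.8775° (mod 360°)

138.9°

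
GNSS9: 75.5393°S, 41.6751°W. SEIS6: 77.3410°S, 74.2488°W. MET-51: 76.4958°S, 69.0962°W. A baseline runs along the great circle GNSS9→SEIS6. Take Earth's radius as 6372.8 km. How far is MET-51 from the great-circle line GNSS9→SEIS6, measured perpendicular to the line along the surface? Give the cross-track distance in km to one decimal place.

94.9 km

δ₁₃ = central angle GNSS9→MET-51 = 0.115745 rad  (haversine)
θ₁₃ = bearing GNSS9→MET-51 = 248.621°,  θ₁₂ = bearing GNSS9→SEIS6 = 241.216°
dₓₜ = R·arcsin(sin δ₁₃ · sin(θ₁₃ − θ₁₂)) = 6372.8·arcsin(0.11549·sin(7.405°)) = 94.861 km
|dₓₜ| = 94.861 km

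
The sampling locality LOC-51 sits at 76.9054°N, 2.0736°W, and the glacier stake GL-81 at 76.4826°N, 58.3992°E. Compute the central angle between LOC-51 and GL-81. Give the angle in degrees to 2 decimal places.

13.32°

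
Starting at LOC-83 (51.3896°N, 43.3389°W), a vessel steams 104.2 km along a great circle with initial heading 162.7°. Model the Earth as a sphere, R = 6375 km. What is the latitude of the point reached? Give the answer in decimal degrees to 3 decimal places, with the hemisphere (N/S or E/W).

δ = d/R = 104.2/6375 = 0.016345 rad
φ₂ = arcsin(sin φ₁ cos δ + cos φ₁ sin δ cos θ)
   = arcsin(0.78141·0.99987 + 0.62402·0.01634·-0.95476) = 50.49463°
λ₂ = λ₁ + atan2(sin θ sin δ cos φ₁, cos δ − sin φ₁ sin φ₂) = -42.90114°

50.495°N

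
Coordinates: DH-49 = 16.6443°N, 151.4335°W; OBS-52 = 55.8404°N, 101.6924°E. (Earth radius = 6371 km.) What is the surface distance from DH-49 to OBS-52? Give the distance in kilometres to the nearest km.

9492 km

Δφ = 39.1961°,  Δλ = -106.8741°
a = sin²(Δφ/2) + cos φ₁ cos φ₂ sin²(Δλ/2) = 0.459572
c = 2·arcsin(√a) = 1.489852 rad = 85.3622°
d = R·c = 6371 × 1.489852 = 9491.8 km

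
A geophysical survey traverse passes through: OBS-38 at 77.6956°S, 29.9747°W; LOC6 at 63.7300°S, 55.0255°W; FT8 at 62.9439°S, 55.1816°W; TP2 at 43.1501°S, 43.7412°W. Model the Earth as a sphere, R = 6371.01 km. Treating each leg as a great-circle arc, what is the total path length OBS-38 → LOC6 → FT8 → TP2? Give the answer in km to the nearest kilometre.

4182 km

OBS-38→LOC6: c = 0.278138 rad, d = 1772.02 km
LOC6→FT8: c = 0.013774 rad, d = 87.76 km
FT8→TP2: c = 0.364438 rad, d = 2321.84 km
Total = 1772.02 + 87.76 + 2321.84 = 4181.62 km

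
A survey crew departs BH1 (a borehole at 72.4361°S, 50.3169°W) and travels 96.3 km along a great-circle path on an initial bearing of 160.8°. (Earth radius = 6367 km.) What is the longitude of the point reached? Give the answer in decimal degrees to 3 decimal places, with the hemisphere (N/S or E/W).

49.328°W

δ = d/R = 96.3/6367 = 0.015125 rad
φ₂ = arcsin(sin φ₁ cos δ + cos φ₁ sin δ cos θ)
   = arcsin(-0.95338·0.99989 + 0.30177·0.01512·-0.94438) = -73.25214°
λ₂ = λ₁ + atan2(sin θ sin δ cos φ₁, cos δ − sin φ₁ sin φ₂) = -49.32788°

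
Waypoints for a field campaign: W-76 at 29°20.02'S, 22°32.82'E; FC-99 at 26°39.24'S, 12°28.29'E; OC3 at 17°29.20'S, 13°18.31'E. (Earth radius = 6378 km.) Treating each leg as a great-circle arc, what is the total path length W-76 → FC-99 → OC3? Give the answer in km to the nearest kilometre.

W-76: φ = -29.33367°, λ = +22.54700°
FC-99: φ = -26.65400°, λ = +12.47150°
OC3: φ = -17.48667°, λ = +13.30517°
W-76→FC-99: c = 0.162099 rad, d = 1033.87 km
FC-99→OC3: c = 0.160566 rad, d = 1024.09 km
Total = 1033.87 + 1024.09 = 2057.95 km

2058 km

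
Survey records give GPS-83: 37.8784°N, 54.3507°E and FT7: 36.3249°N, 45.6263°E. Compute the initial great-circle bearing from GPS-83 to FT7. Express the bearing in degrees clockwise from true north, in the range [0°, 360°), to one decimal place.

Δλ = -8.7244°
y = sin Δλ · cos φ₂ = -0.122206
x = cos φ₁ sin φ₂ − sin φ₁ cos φ₂ cos Δλ = -0.021387
θ = atan2(y, x) = -99.9266° → 260.0734° (mod 360°)

260.1°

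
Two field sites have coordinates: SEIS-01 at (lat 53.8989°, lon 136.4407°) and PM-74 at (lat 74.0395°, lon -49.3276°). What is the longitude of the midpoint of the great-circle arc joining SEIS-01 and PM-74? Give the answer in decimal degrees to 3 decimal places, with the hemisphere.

141.445°E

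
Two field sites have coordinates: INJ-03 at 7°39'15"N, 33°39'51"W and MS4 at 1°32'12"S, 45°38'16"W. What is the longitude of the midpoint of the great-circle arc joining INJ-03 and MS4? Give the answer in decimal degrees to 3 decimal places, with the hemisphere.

39.677°W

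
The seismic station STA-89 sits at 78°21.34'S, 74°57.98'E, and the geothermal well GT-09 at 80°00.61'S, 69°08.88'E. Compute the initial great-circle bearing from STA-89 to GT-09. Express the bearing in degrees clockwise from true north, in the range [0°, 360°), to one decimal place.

210.6°

STA-89: φ = -78.35567°, λ = +74.96633°
GT-09: φ = -80.01017°, λ = +69.14800°
Δλ = -5.8183°
y = sin Δλ · cos φ₂ = -0.017586
x = cos φ₁ sin φ₂ − sin φ₁ cos φ₂ cos Δλ = -0.029748
θ = atan2(y, x) = -149.4099° → 210.5901° (mod 360°)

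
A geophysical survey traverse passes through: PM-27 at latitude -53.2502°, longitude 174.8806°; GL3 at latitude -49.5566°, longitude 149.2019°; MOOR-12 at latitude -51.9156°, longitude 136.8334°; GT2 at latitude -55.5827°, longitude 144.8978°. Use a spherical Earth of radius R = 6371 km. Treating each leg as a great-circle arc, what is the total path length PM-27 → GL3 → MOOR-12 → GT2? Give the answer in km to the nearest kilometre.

3393 km

PM-27→GL3: c = 0.285253 rad, d = 1817.35 km
GL3→MOOR-12: c = 0.142489 rad, d = 907.80 km
MOOR-12→GT2: c = 0.104883 rad, d = 668.21 km
Total = 1817.35 + 907.80 + 668.21 = 3393.35 km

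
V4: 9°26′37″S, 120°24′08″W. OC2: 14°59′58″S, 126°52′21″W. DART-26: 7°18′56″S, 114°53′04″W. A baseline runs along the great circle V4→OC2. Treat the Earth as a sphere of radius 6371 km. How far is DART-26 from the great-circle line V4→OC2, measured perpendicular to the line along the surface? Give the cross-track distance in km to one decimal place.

233.8 km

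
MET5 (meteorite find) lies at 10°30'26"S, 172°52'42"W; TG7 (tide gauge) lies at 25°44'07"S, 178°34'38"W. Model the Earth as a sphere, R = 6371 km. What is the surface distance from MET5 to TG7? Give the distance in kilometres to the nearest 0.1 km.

MET5: φ = -10.50722°, λ = -172.87833°
TG7: φ = -25.73528°, λ = -178.57722°
Δφ = -15.2281°,  Δλ = -5.6989°
a = sin²(Δφ/2) + cos φ₁ cos φ₂ sin²(Δλ/2) = 0.019745
c = 2·arcsin(√a) = 0.281966 rad = 16.1554°
d = R·c = 6371 × 0.281966 = 1796.4 km

1796.4 km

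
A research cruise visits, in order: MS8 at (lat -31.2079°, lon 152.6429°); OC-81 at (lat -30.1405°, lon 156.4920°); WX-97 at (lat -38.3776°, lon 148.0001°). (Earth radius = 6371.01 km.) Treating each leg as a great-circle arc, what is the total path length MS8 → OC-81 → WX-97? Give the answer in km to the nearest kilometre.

MS8→OC-81: c = 0.060705 rad, d = 386.75 km
OC-81→WX-97: c = 0.188688 rad, d = 1202.13 km
Total = 386.75 + 1202.13 = 1588.88 km

1589 km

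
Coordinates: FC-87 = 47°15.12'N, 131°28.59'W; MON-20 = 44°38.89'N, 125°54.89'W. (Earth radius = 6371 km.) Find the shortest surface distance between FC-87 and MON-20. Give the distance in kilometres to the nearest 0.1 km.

518.2 km

FC-87: φ = +47.25200°, λ = -131.47650°
MON-20: φ = +44.64817°, λ = -125.91483°
Δφ = -2.6038°,  Δλ = 5.5617°
a = sin²(Δφ/2) + cos φ₁ cos φ₂ sin²(Δλ/2) = 0.001653
c = 2·arcsin(√a) = 0.081334 rad = 4.6601°
d = R·c = 6371 × 0.081334 = 518.2 km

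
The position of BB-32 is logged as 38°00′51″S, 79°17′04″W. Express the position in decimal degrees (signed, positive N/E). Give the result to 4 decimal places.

lat: 38.0142° S → -38.0142°
lon: 79.2844° W → -79.2844°

-38.0142°, -79.2844°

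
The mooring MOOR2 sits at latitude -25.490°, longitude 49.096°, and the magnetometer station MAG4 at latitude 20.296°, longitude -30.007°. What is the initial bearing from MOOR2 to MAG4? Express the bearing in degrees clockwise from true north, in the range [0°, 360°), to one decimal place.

292.9°

Δλ = -79.1030°
y = sin Δλ · cos φ₂ = -0.921001
x = cos φ₁ sin φ₂ − sin φ₁ cos φ₂ cos Δλ = 0.389411
θ = atan2(y, x) = -67.0808° → 292.9192° (mod 360°)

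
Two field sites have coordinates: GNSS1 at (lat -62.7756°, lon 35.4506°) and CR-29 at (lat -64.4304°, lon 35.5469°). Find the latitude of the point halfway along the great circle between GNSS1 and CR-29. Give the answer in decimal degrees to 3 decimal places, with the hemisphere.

Bx = cos φ₂ cos Δλ = 0.431607,  By = cos φ₂ sin Δλ = 0.000725
φₘ = atan2(sin φ₁ + sin φ₂, √((cos φ₁ + Bx)² + By²)) = -63.60301°
λₘ = λ₁ + atan2(By, cos φ₁ + Bx) = 35.49735°

63.603°S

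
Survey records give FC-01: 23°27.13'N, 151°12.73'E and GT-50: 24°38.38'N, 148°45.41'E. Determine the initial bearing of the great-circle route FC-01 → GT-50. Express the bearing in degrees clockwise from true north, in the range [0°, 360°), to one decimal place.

FC-01: φ = +23.45217°, λ = +151.21217°
GT-50: φ = +24.63967°, λ = +148.75683°
Δλ = -2.4553°
y = sin Δλ · cos φ₂ = -0.038940
x = cos φ₁ sin φ₂ − sin φ₁ cos φ₂ cos Δλ = 0.021056
θ = atan2(y, x) = -61.5980° → 298.4020° (mod 360°)

298.4°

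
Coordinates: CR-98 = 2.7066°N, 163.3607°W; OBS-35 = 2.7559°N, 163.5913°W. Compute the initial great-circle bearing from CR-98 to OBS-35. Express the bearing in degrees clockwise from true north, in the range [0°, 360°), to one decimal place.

Δλ = -0.2306°
y = sin Δλ · cos φ₂ = -0.004020
x = cos φ₁ sin φ₂ − sin φ₁ cos φ₂ cos Δλ = 0.000861
θ = atan2(y, x) = -77.9136° → 282.0864° (mod 360°)

282.1°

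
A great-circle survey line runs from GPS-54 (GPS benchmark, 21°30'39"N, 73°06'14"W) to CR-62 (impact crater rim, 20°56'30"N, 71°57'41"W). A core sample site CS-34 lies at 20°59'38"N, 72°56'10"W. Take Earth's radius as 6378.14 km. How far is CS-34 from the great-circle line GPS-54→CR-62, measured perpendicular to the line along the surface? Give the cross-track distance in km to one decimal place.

GPS-54: φ = +21.51083°, λ = -73.10389°
CR-62: φ = +20.94167°, λ = -71.96139°
CS-34: φ = +20.99389°, λ = -72.93611°
δ₁₃ = central angle GPS-54→CS-34 = 0.009426 rad  (haversine)
θ₁₃ = bearing GPS-54→CS-34 = 163.140°,  θ₁₂ = bearing GPS-54→CR-62 = 117.914°
dₓₜ = R·arcsin(sin δ₁₃ · sin(θ₁₃ − θ₁₂)) = 6378.14·arcsin(0.00943·sin(45.226°)) = 42.679 km
|dₓₜ| = 42.679 km

42.7 km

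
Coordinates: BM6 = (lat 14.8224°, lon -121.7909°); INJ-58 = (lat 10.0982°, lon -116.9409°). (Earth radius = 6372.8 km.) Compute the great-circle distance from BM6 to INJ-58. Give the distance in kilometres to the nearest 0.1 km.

743.9 km

Δφ = -4.7242°,  Δλ = 4.8500°
a = sin²(Δφ/2) + cos φ₁ cos φ₂ sin²(Δλ/2) = 0.003403
c = 2·arcsin(√a) = 0.116729 rad = 6.6881°
d = R·c = 6372.8 × 0.116729 = 743.9 km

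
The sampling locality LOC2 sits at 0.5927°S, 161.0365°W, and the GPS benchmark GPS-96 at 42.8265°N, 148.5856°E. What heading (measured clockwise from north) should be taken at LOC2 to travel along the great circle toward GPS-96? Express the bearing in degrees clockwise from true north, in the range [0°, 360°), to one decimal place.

320.5°

Δλ = -50.3779°
y = sin Δλ · cos φ₂ = -0.564926
x = cos φ₁ sin φ₂ − sin φ₁ cos φ₂ cos Δλ = 0.684582
θ = atan2(y, x) = -39.5299° → 320.4701° (mod 360°)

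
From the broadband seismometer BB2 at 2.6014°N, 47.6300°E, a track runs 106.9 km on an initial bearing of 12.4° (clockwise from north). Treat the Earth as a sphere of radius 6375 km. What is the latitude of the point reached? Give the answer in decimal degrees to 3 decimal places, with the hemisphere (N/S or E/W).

δ = d/R = 106.9/6375 = 0.016769 rad
φ₂ = arcsin(sin φ₁ cos δ + cos φ₁ sin δ cos θ)
   = arcsin(0.04539·0.99986 + 0.99897·0.01677·0.97667) = 3.53974°
λ₂ = λ₁ + atan2(sin θ sin δ cos φ₁, cos δ − sin φ₁ sin φ₂) = 47.83670°

3.540°N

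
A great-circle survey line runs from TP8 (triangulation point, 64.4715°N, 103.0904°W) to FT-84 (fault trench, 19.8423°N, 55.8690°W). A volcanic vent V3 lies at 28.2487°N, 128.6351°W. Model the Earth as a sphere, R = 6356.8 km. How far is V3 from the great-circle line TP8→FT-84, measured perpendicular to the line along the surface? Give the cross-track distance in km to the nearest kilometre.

4386 km

δ₁₃ = central angle TP8→V3 = 0.692557 rad  (haversine)
θ₁₃ = bearing TP8→V3 = 216.507°,  θ₁₂ = bearing TP8→FT-84 = 121.927°
dₓₜ = R·arcsin(sin δ₁₃ · sin(θ₁₃ − θ₁₂)) = 6356.8·arcsin(0.63851·sin(94.580°)) = 4385.629 km
|dₓₜ| = 4385.629 km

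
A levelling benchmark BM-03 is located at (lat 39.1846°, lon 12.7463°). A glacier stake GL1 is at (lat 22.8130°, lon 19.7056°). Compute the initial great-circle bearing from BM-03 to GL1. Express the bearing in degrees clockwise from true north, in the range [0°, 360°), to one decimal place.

158.1°

Δλ = 6.9593°
y = sin Δλ · cos φ₂ = 0.111686
x = cos φ₁ sin φ₂ − sin φ₁ cos φ₂ cos Δλ = -0.277575
θ = atan2(y, x) = 158.0819° → 158.0819° (mod 360°)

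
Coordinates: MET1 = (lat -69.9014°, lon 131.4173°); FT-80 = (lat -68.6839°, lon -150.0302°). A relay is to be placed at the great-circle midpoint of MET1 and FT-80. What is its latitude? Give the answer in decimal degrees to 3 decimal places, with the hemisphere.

Bx = cos φ₂ cos Δλ = 0.072146,  By = cos φ₂ sin Δλ = 0.356282
φₘ = atan2(sin φ₁ + sin φ₂, √((cos φ₁ + Bx)² + By²)) = -73.68526°
λₘ = λ₁ + atan2(By, cos φ₁ + Bx) = 172.01034°

73.685°S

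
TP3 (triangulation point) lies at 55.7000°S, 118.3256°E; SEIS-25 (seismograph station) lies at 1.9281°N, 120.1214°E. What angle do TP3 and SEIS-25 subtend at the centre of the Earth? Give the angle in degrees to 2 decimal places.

Δφ = 57.6281°,  Δλ = 1.7958°
a = sin²(Δφ/2) + cos φ₁ cos φ₂ sin²(Δλ/2) = 0.232432
c = 2·arcsin(√a) = 1.006128 rad = 57.6469°

57.65°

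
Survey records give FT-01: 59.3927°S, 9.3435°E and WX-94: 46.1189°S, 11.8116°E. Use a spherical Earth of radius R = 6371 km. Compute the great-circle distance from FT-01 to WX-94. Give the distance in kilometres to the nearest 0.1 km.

1485.0 km

Δφ = 13.2738°,  Δλ = 2.4681°
a = sin²(Δφ/2) + cos φ₁ cos φ₂ sin²(Δλ/2) = 0.013522
c = 2·arcsin(√a) = 0.233093 rad = 13.3553°
d = R·c = 6371 × 0.233093 = 1485.0 km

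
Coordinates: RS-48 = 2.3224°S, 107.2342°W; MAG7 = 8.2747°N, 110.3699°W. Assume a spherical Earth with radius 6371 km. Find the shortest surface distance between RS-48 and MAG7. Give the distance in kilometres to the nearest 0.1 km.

Δφ = 10.5971°,  Δλ = -3.1357°
a = sin²(Δφ/2) + cos φ₁ cos φ₂ sin²(Δλ/2) = 0.009268
c = 2·arcsin(√a) = 0.192838 rad = 11.0488°
d = R·c = 6371 × 0.192838 = 1228.6 km

1228.6 km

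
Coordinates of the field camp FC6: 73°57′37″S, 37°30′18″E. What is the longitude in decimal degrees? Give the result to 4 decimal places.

37° + 30′/60 + 18″/3600 = 37 + 0.50000 + 0.00500 = 37.5050°

37.5050°E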